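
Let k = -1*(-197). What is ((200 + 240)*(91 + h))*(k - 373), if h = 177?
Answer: -20753920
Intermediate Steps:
k = 197
((200 + 240)*(91 + h))*(k - 373) = ((200 + 240)*(91 + 177))*(197 - 373) = (440*268)*(-176) = 117920*(-176) = -20753920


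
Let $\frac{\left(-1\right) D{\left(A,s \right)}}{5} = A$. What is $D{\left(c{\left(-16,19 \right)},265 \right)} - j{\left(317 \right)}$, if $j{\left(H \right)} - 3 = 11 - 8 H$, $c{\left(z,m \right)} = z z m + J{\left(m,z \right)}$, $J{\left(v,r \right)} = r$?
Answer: $-21718$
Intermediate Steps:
$c{\left(z,m \right)} = z + m z^{2}$ ($c{\left(z,m \right)} = z z m + z = z^{2} m + z = m z^{2} + z = z + m z^{2}$)
$D{\left(A,s \right)} = - 5 A$
$j{\left(H \right)} = 14 - 8 H$ ($j{\left(H \right)} = 3 - \left(-11 + 8 H\right) = 14 - 8 H$)
$D{\left(c{\left(-16,19 \right)},265 \right)} - j{\left(317 \right)} = - 5 \left(- 16 \left(1 + 19 \left(-16\right)\right)\right) - \left(14 - 2536\right) = - 5 \left(- 16 \left(1 - 304\right)\right) - \left(14 - 2536\right) = - 5 \left(\left(-16\right) \left(-303\right)\right) - -2522 = \left(-5\right) 4848 + 2522 = -24240 + 2522 = -21718$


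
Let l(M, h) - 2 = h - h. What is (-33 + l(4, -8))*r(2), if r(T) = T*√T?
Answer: -62*√2 ≈ -87.681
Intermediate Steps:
l(M, h) = 2 (l(M, h) = 2 + (h - h) = 2 + 0 = 2)
r(T) = T^(3/2)
(-33 + l(4, -8))*r(2) = (-33 + 2)*2^(3/2) = -62*√2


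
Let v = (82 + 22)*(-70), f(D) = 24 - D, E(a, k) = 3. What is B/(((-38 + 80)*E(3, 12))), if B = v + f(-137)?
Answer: -113/2 ≈ -56.500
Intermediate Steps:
v = -7280 (v = 104*(-70) = -7280)
B = -7119 (B = -7280 + (24 - 1*(-137)) = -7280 + (24 + 137) = -7280 + 161 = -7119)
B/(((-38 + 80)*E(3, 12))) = -7119*1/(3*(-38 + 80)) = -7119/(42*3) = -7119/126 = -7119*1/126 = -113/2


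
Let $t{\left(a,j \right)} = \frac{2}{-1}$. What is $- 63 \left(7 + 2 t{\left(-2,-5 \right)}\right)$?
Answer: $-189$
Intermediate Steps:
$t{\left(a,j \right)} = -2$ ($t{\left(a,j \right)} = 2 \left(-1\right) = -2$)
$- 63 \left(7 + 2 t{\left(-2,-5 \right)}\right) = - 63 \left(7 + 2 \left(-2\right)\right) = - 63 \left(7 - 4\right) = \left(-63\right) 3 = -189$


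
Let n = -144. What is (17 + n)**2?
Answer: 16129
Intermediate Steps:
(17 + n)**2 = (17 - 144)**2 = (-127)**2 = 16129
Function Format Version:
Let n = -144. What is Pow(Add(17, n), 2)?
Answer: 16129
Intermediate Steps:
Pow(Add(17, n), 2) = Pow(Add(17, -144), 2) = Pow(-127, 2) = 16129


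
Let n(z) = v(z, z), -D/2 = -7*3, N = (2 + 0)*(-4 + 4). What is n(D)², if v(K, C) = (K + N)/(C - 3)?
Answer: 196/169 ≈ 1.1598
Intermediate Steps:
N = 0 (N = 2*0 = 0)
v(K, C) = K/(-3 + C) (v(K, C) = (K + 0)/(C - 3) = K/(-3 + C))
D = 42 (D = -(-14)*3 = -2*(-21) = 42)
n(z) = z/(-3 + z)
n(D)² = (42/(-3 + 42))² = (42/39)² = (42*(1/39))² = (14/13)² = 196/169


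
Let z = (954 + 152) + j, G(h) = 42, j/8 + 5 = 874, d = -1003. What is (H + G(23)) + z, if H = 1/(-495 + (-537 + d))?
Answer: 16483499/2035 ≈ 8100.0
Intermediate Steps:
j = 6952 (j = -40 + 8*874 = -40 + 6992 = 6952)
z = 8058 (z = (954 + 152) + 6952 = 1106 + 6952 = 8058)
H = -1/2035 (H = 1/(-495 + (-537 - 1003)) = 1/(-495 - 1540) = 1/(-2035) = -1/2035 ≈ -0.00049140)
(H + G(23)) + z = (-1/2035 + 42) + 8058 = 85469/2035 + 8058 = 16483499/2035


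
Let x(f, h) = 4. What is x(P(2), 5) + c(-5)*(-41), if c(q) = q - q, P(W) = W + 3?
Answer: 4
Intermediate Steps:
P(W) = 3 + W
c(q) = 0
x(P(2), 5) + c(-5)*(-41) = 4 + 0*(-41) = 4 + 0 = 4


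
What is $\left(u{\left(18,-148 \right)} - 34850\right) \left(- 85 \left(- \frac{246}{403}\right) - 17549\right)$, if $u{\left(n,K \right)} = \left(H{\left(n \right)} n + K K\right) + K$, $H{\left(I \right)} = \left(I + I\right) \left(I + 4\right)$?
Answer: $- \frac{8193653594}{403} \approx -2.0332 \cdot 10^{7}$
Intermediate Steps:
$H{\left(I \right)} = 2 I \left(4 + I\right)$
$u{\left(n,K \right)} = K + K^{2} + 2 n^{2} \left(4 + n\right)$ ($u{\left(n,K \right)} = \left(2 n \left(4 + n\right) n + K K\right) + K = \left(2 n^{2} \left(4 + n\right) + K^{2}\right) + K = \left(K^{2} + 2 n^{2} \left(4 + n\right)\right) + K = K + K^{2} + 2 n^{2} \left(4 + n\right)$)
$\left(u{\left(18,-148 \right)} - 34850\right) \left(- 85 \left(- \frac{246}{403}\right) - 17549\right) = \left(\left(-148 + \left(-148\right)^{2} + 2 \cdot 18^{2} \left(4 + 18\right)\right) - 34850\right) \left(- 85 \left(- \frac{246}{403}\right) - 17549\right) = \left(\left(-148 + 21904 + 2 \cdot 324 \cdot 22\right) - 34850\right) \left(- 85 \left(\left(-246\right) \frac{1}{403}\right) - 17549\right) = \left(\left(-148 + 21904 + 14256\right) - 34850\right) \left(\left(-85\right) \left(- \frac{246}{403}\right) - 17549\right) = \left(36012 - 34850\right) \left(\frac{20910}{403} - 17549\right) = 1162 \left(- \frac{7051337}{403}\right) = - \frac{8193653594}{403}$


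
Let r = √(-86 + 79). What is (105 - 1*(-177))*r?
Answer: 282*I*√7 ≈ 746.1*I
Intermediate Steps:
r = I*√7 (r = √(-7) = I*√7 ≈ 2.6458*I)
(105 - 1*(-177))*r = (105 - 1*(-177))*(I*√7) = (105 + 177)*(I*√7) = 282*(I*√7) = 282*I*√7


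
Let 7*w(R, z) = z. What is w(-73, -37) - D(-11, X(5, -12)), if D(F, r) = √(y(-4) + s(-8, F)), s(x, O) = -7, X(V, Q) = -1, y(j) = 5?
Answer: -37/7 - I*√2 ≈ -5.2857 - 1.4142*I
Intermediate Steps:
w(R, z) = z/7
D(F, r) = I*√2 (D(F, r) = √(5 - 7) = √(-2) = I*√2)
w(-73, -37) - D(-11, X(5, -12)) = (⅐)*(-37) - I*√2 = -37/7 - I*√2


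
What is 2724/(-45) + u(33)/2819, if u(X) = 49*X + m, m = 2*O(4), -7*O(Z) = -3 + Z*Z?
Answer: -17748169/295995 ≈ -59.961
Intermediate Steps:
O(Z) = 3/7 - Z**2/7 (O(Z) = -(-3 + Z*Z)/7 = -(-3 + Z**2)/7 = 3/7 - Z**2/7)
m = -26/7 (m = 2*(3/7 - 1/7*4**2) = 2*(3/7 - 1/7*16) = 2*(3/7 - 16/7) = 2*(-13/7) = -26/7 ≈ -3.7143)
u(X) = -26/7 + 49*X (u(X) = 49*X - 26/7 = -26/7 + 49*X)
2724/(-45) + u(33)/2819 = 2724/(-45) + (-26/7 + 49*33)/2819 = 2724*(-1/45) + (-26/7 + 1617)*(1/2819) = -908/15 + (11293/7)*(1/2819) = -908/15 + 11293/19733 = -17748169/295995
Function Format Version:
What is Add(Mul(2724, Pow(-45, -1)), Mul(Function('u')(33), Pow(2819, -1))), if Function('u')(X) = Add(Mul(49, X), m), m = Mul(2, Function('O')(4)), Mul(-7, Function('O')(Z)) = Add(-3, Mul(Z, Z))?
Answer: Rational(-17748169, 295995) ≈ -59.961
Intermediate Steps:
Function('O')(Z) = Add(Rational(3, 7), Mul(Rational(-1, 7), Pow(Z, 2))) (Function('O')(Z) = Mul(Rational(-1, 7), Add(-3, Mul(Z, Z))) = Mul(Rational(-1, 7), Add(-3, Pow(Z, 2))) = Add(Rational(3, 7), Mul(Rational(-1, 7), Pow(Z, 2))))
m = Rational(-26, 7) (m = Mul(2, Add(Rational(3, 7), Mul(Rational(-1, 7), Pow(4, 2)))) = Mul(2, Add(Rational(3, 7), Mul(Rational(-1, 7), 16))) = Mul(2, Add(Rational(3, 7), Rational(-16, 7))) = Mul(2, Rational(-13, 7)) = Rational(-26, 7) ≈ -3.7143)
Function('u')(X) = Add(Rational(-26, 7), Mul(49, X)) (Function('u')(X) = Add(Mul(49, X), Rational(-26, 7)) = Add(Rational(-26, 7), Mul(49, X)))
Add(Mul(2724, Pow(-45, -1)), Mul(Function('u')(33), Pow(2819, -1))) = Add(Mul(2724, Pow(-45, -1)), Mul(Add(Rational(-26, 7), Mul(49, 33)), Pow(2819, -1))) = Add(Mul(2724, Rational(-1, 45)), Mul(Add(Rational(-26, 7), 1617), Rational(1, 2819))) = Add(Rational(-908, 15), Mul(Rational(11293, 7), Rational(1, 2819))) = Add(Rational(-908, 15), Rational(11293, 19733)) = Rational(-17748169, 295995)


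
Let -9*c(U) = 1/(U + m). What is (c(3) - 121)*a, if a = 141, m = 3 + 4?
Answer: -511877/30 ≈ -17063.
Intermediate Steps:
m = 7
c(U) = -1/(9*(7 + U)) (c(U) = -1/(9*(U + 7)) = -1/(9*(7 + U)))
(c(3) - 121)*a = (-1/(63 + 9*3) - 121)*141 = (-1/(63 + 27) - 121)*141 = (-1/90 - 121)*141 = -10891/90*141 = -511877/30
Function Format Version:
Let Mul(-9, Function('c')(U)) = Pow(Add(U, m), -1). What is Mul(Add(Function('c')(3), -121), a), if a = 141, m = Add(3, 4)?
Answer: Rational(-511877, 30) ≈ -17063.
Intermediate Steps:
m = 7
Function('c')(U) = Mul(Rational(-1, 9), Pow(Add(7, U), -1)) (Function('c')(U) = Mul(Rational(-1, 9), Pow(Add(U, 7), -1)) = Mul(Rational(-1, 9), Pow(Add(7, U), -1)))
Mul(Add(Function('c')(3), -121), a) = Mul(Add(Mul(-1, Pow(Add(63, Mul(9, 3)), -1)), -121), 141) = Mul(Add(Mul(-1, Pow(Add(63, 27), -1)), -121), 141) = Mul(Add(Mul(-1, Pow(90, -1)), -121), 141) = Mul(Add(Mul(-1, Rational(1, 90)), -121), 141) = Mul(Add(Rational(-1, 90), -121), 141) = Mul(Rational(-10891, 90), 141) = Rational(-511877, 30)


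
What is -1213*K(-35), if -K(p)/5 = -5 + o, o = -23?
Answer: -169820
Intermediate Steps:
K(p) = 140 (K(p) = -5*(-5 - 23) = -5*(-28) = 140)
-1213*K(-35) = -1213*140 = -169820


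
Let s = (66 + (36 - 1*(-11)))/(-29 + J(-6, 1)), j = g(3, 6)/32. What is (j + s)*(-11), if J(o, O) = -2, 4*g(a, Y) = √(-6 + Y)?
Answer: 1243/31 ≈ 40.097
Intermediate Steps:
g(a, Y) = √(-6 + Y)/4
j = 0 (j = (√(-6 + 6)/4)/32 = (√0/4)*(1/32) = ((¼)*0)*(1/32) = 0*(1/32) = 0)
s = -113/31 (s = (66 + (36 - 1*(-11)))/(-29 - 2) = (66 + (36 + 11))/(-31) = (66 + 47)*(-1/31) = 113*(-1/31) = -113/31 ≈ -3.6452)
(j + s)*(-11) = (0 - 113/31)*(-11) = -113/31*(-11) = 1243/31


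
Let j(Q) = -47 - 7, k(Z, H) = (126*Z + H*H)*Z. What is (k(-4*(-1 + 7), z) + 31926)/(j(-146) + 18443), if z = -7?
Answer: 103326/18389 ≈ 5.6189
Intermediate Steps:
k(Z, H) = Z*(H² + 126*Z) (k(Z, H) = (126*Z + H²)*Z = (H² + 126*Z)*Z = Z*(H² + 126*Z))
j(Q) = -54
(k(-4*(-1 + 7), z) + 31926)/(j(-146) + 18443) = ((-4*(-1 + 7))*((-7)² + 126*(-4*(-1 + 7))) + 31926)/(-54 + 18443) = ((-4*6)*(49 + 126*(-4*6)) + 31926)/18389 = (-24*(49 + 126*(-24)) + 31926)*(1/18389) = (-24*(49 - 3024) + 31926)*(1/18389) = (-24*(-2975) + 31926)*(1/18389) = (71400 + 31926)*(1/18389) = 103326*(1/18389) = 103326/18389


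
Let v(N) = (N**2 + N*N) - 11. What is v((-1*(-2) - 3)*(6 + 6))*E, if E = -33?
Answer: -9141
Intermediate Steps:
v(N) = -11 + 2*N**2 (v(N) = (N**2 + N**2) - 11 = 2*N**2 - 11 = -11 + 2*N**2)
v((-1*(-2) - 3)*(6 + 6))*E = (-11 + 2*((-1*(-2) - 3)*(6 + 6))**2)*(-33) = (-11 + 2*((2 - 3)*12)**2)*(-33) = (-11 + 2*(-1*12)**2)*(-33) = (-11 + 2*(-12)**2)*(-33) = (-11 + 2*144)*(-33) = (-11 + 288)*(-33) = 277*(-33) = -9141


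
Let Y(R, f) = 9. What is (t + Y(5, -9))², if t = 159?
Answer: 28224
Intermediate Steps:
(t + Y(5, -9))² = (159 + 9)² = 168² = 28224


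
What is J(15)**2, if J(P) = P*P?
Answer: 50625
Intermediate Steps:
J(P) = P**2
J(15)**2 = (15**2)**2 = 225**2 = 50625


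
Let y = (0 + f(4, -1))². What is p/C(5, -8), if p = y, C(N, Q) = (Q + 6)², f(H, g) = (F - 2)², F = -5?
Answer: 2401/4 ≈ 600.25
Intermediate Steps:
f(H, g) = 49 (f(H, g) = (-5 - 2)² = (-7)² = 49)
y = 2401 (y = (0 + 49)² = 49² = 2401)
C(N, Q) = (6 + Q)²
p = 2401
p/C(5, -8) = 2401/((6 - 8)²) = 2401/((-2)²) = 2401/4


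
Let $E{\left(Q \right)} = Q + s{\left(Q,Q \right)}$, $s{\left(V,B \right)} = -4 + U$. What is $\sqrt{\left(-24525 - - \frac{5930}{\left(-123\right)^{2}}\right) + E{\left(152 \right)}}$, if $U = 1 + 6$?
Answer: $\frac{10 i \sqrt{3686878}}{123} \approx 156.11 i$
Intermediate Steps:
$U = 7$
$s{\left(V,B \right)} = 3$ ($s{\left(V,B \right)} = -4 + 7 = 3$)
$E{\left(Q \right)} = 3 + Q$ ($E{\left(Q \right)} = Q + 3 = 3 + Q$)
$\sqrt{\left(-24525 - - \frac{5930}{\left(-123\right)^{2}}\right) + E{\left(152 \right)}} = \sqrt{\left(-24525 - - \frac{5930}{\left(-123\right)^{2}}\right) + \left(3 + 152\right)} = \sqrt{\left(-24525 - - \frac{5930}{15129}\right) + 155} = \sqrt{\left(-24525 + \frac{5930}{15129}\right) + 155} = \sqrt{- \frac{371032795}{15129} + 155} = \sqrt{- \frac{368687800}{15129}} = \frac{10 i \sqrt{3686878}}{123}$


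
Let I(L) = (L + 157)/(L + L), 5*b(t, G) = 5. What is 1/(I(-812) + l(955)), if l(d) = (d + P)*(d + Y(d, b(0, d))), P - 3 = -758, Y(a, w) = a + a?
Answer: 1624/930552655 ≈ 1.7452e-6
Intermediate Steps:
b(t, G) = 1 (b(t, G) = (⅕)*5 = 1)
Y(a, w) = 2*a
P = -755 (P = 3 - 758 = -755)
I(L) = (157 + L)/(2*L) (I(L) = (157 + L)/((2*L)) = (157 + L)*(1/(2*L)) = (157 + L)/(2*L))
l(d) = 3*d*(-755 + d) (l(d) = (d - 755)*(d + 2*d) = (-755 + d)*(3*d) = 3*d*(-755 + d))
1/(I(-812) + l(955)) = 1/((½)*(157 - 812)/(-812) + 3*955*(-755 + 955)) = 1/((½)*(-1/812)*(-655) + 3*955*200) = 1/(655/1624 + 573000) = 1/(930552655/1624) = 1624/930552655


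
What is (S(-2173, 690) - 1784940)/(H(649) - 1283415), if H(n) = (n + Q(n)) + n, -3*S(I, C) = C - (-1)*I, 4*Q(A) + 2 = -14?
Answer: 5353337/3846363 ≈ 1.3918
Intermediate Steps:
Q(A) = -4 (Q(A) = -½ + (¼)*(-14) = -½ - 7/2 = -4)
S(I, C) = -C/3 - I/3 (S(I, C) = -(C - (-1)*I)/3 = -(C + I)/3 = -C/3 - I/3)
H(n) = -4 + 2*n (H(n) = (n - 4) + n = (-4 + n) + n = -4 + 2*n)
(S(-2173, 690) - 1784940)/(H(649) - 1283415) = ((-⅓*690 - ⅓*(-2173)) - 1784940)/((-4 + 2*649) - 1283415) = ((-230 + 2173/3) - 1784940)/((-4 + 1298) - 1283415) = (1483/3 - 1784940)/(1294 - 1283415) = -5353337/3/(-1282121) = -5353337/3*(-1/1282121) = 5353337/3846363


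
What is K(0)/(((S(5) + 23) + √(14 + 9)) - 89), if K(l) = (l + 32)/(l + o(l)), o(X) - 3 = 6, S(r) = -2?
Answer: -2176/41409 - 32*√23/41409 ≈ -0.056255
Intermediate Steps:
o(X) = 9 (o(X) = 3 + 6 = 9)
K(l) = (32 + l)/(9 + l) (K(l) = (l + 32)/(l + 9) = (32 + l)/(9 + l))
K(0)/(((S(5) + 23) + √(14 + 9)) - 89) = ((32 + 0)/(9 + 0))/(((-2 + 23) + √(14 + 9)) - 89) = (32/9)/((21 + √23) - 89) = ((⅑)*32)/(-68 + √23) = 32/(9*(-68 + √23))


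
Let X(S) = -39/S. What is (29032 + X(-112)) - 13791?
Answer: 1707031/112 ≈ 15241.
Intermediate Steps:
(29032 + X(-112)) - 13791 = (29032 - 39/(-112)) - 13791 = (29032 - 39*(-1/112)) - 13791 = (29032 + 39/112) - 13791 = 3251623/112 - 13791 = 1707031/112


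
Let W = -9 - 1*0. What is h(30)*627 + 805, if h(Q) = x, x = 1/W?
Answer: 2206/3 ≈ 735.33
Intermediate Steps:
W = -9 (W = -9 + 0 = -9)
x = -⅑ (x = 1/(-9) = -⅑ ≈ -0.11111)
h(Q) = -⅑
h(30)*627 + 805 = -⅑*627 + 805 = -209/3 + 805 = 2206/3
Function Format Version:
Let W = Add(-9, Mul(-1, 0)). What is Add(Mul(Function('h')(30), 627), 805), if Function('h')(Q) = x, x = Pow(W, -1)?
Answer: Rational(2206, 3) ≈ 735.33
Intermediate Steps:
W = -9 (W = Add(-9, 0) = -9)
x = Rational(-1, 9) (x = Pow(-9, -1) = Rational(-1, 9) ≈ -0.11111)
Function('h')(Q) = Rational(-1, 9)
Add(Mul(Function('h')(30), 627), 805) = Add(Mul(Rational(-1, 9), 627), 805) = Add(Rational(-209, 3), 805) = Rational(2206, 3)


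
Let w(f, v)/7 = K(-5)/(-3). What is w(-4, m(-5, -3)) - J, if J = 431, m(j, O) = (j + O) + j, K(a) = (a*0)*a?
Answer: -431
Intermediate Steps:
K(a) = 0 (K(a) = 0*a = 0)
m(j, O) = O + 2*j (m(j, O) = (O + j) + j = O + 2*j)
w(f, v) = 0 (w(f, v) = 7*(0/(-3)) = 7*(0*(-⅓)) = 7*0 = 0)
w(-4, m(-5, -3)) - J = 0 - 1*431 = 0 - 431 = -431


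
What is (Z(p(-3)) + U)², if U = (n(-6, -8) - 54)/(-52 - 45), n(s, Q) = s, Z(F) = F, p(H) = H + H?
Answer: 272484/9409 ≈ 28.960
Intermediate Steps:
p(H) = 2*H
U = 60/97 (U = (-6 - 54)/(-52 - 45) = -60/(-97) = -60*(-1/97) = 60/97 ≈ 0.61856)
(Z(p(-3)) + U)² = (2*(-3) + 60/97)² = (-6 + 60/97)² = (-522/97)² = 272484/9409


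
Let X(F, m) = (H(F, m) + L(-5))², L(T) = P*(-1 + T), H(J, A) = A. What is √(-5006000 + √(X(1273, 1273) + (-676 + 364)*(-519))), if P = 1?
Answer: √(-5006000 + √1767217) ≈ 2237.1*I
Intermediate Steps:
L(T) = -1 + T (L(T) = 1*(-1 + T) = -1 + T)
X(F, m) = (-6 + m)² (X(F, m) = (m + (-1 - 5))² = (m - 6)² = (-6 + m)²)
√(-5006000 + √(X(1273, 1273) + (-676 + 364)*(-519))) = √(-5006000 + √((-6 + 1273)² + (-676 + 364)*(-519))) = √(-5006000 + √(1267² - 312*(-519))) = √(-5006000 + √(1605289 + 161928)) = √(-5006000 + √1767217)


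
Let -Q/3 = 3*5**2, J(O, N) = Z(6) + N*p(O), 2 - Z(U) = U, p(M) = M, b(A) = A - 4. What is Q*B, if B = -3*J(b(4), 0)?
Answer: -2700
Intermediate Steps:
b(A) = -4 + A
Z(U) = 2 - U
J(O, N) = -4 + N*O (J(O, N) = (2 - 1*6) + N*O = (2 - 6) + N*O = -4 + N*O)
B = 12 (B = -3*(-4 + 0*(-4 + 4)) = -3*(-4 + 0*0) = -3*(-4 + 0) = -3*(-4) = 12)
Q = -225 (Q = -9*5**2 = -9*25 = -3*75 = -225)
Q*B = -225*12 = -2700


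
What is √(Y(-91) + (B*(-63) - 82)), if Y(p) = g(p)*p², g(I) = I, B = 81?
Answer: 2*I*√189689 ≈ 871.07*I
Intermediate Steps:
Y(p) = p³ (Y(p) = p*p² = p³)
√(Y(-91) + (B*(-63) - 82)) = √((-91)³ + (81*(-63) - 82)) = √(-753571 + (-5103 - 82)) = √(-753571 - 5185) = √(-758756) = 2*I*√189689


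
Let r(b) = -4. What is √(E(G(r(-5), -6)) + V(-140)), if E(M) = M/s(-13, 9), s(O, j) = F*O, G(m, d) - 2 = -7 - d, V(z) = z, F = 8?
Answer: I*√378586/52 ≈ 11.833*I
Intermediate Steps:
G(m, d) = -5 - d (G(m, d) = 2 + (-7 - d) = -5 - d)
s(O, j) = 8*O
E(M) = -M/104 (E(M) = M/((8*(-13))) = M/(-104) = M*(-1/104) = -M/104)
√(E(G(r(-5), -6)) + V(-140)) = √(-(-5 - 1*(-6))/104 - 140) = √(-(-5 + 6)/104 - 140) = √(-1/104*1 - 140) = √(-1/104 - 140) = √(-14561/104) = I*√378586/52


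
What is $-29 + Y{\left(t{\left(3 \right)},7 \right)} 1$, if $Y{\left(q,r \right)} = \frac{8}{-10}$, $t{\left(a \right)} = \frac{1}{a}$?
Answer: $- \frac{149}{5} \approx -29.8$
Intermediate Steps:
$Y{\left(q,r \right)} = - \frac{4}{5}$ ($Y{\left(q,r \right)} = 8 \left(- \frac{1}{10}\right) = - \frac{4}{5}$)
$-29 + Y{\left(t{\left(3 \right)},7 \right)} 1 = -29 - \frac{4}{5} = - \frac{149}{5}$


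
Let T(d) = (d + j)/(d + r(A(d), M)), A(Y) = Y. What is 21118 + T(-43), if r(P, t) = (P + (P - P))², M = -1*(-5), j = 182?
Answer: 38139247/1806 ≈ 21118.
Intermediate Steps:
M = 5
r(P, t) = P² (r(P, t) = (P + 0)² = P²)
T(d) = (182 + d)/(d + d²) (T(d) = (d + 182)/(d + d²) = (182 + d)/(d + d²))
21118 + T(-43) = 21118 + (182 - 43)/((-43)*(1 - 43)) = 21118 - 1/43*139/(-42) = 21118 - 1/43*(-1/42)*139 = 21118 + 139/1806 = 38139247/1806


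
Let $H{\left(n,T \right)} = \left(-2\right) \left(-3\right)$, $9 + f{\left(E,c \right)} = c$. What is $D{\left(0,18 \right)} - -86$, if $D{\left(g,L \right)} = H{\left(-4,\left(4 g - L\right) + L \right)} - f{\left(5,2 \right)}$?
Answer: $99$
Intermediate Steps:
$f{\left(E,c \right)} = -9 + c$
$H{\left(n,T \right)} = 6$
$D{\left(g,L \right)} = 13$ ($D{\left(g,L \right)} = 6 - \left(-9 + 2\right) = 6 - -7 = 6 + 7 = 13$)
$D{\left(0,18 \right)} - -86 = 13 - -86 = 13 + 86 = 99$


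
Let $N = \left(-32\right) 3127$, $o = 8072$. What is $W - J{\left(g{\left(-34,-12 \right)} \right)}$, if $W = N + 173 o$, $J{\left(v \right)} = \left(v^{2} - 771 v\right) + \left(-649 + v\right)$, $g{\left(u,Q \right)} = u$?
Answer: $1269705$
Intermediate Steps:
$N = -100064$
$J{\left(v \right)} = -649 + v^{2} - 770 v$
$W = 1296392$ ($W = -100064 + 173 \cdot 8072 = -100064 + 1396456 = 1296392$)
$W - J{\left(g{\left(-34,-12 \right)} \right)} = 1296392 - \left(-649 + \left(-34\right)^{2} - -26180\right) = 1296392 - \left(-649 + 1156 + 26180\right) = 1296392 - 26687 = 1269705$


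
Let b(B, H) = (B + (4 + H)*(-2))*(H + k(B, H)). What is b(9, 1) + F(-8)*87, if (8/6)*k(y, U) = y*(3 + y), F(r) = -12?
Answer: -1126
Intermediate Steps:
k(y, U) = 3*y*(3 + y)/4 (k(y, U) = 3*(y*(3 + y))/4 = 3*y*(3 + y)/4)
b(B, H) = (H + 3*B*(3 + B)/4)*(-8 + B - 2*H) (b(B, H) = (B + (4 + H)*(-2))*(H + 3*B*(3 + B)/4) = (B + (-8 - 2*H))*(H + 3*B*(3 + B)/4) = (-8 + B - 2*H)*(H + 3*B*(3 + B)/4) = (H + 3*B*(3 + B)/4)*(-8 + B - 2*H))
b(9, 1) + F(-8)*87 = (-18*9 - 8*1 - 2*1**2 - 15/4*9**2 + (3/4)*9**3 - 7/2*9*1 - 3/2*1*9**2) - 12*87 = (-162 - 8 - 2*1 - 15/4*81 + (3/4)*729 - 63/2 - 3/2*1*81) - 1044 = (-162 - 8 - 2 - 1215/4 + 2187/4 - 63/2 - 243/2) - 1044 = -82 - 1044 = -1126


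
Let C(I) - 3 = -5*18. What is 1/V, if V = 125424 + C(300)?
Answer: 1/125337 ≈ 7.9785e-6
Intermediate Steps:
C(I) = -87 (C(I) = 3 - 5*18 = 3 - 90 = -87)
V = 125337 (V = 125424 - 87 = 125337)
1/V = 1/125337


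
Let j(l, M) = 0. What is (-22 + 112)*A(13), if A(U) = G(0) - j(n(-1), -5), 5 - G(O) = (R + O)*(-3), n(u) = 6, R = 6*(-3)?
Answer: -4410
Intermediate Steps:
R = -18
G(O) = -49 + 3*O (G(O) = 5 - (-18 + O)*(-3) = 5 - (54 - 3*O) = 5 + (-54 + 3*O) = -49 + 3*O)
A(U) = -49 (A(U) = (-49 + 3*0) - 1*0 = (-49 + 0) + 0 = -49 + 0 = -49)
(-22 + 112)*A(13) = (-22 + 112)*(-49) = 90*(-49) = -4410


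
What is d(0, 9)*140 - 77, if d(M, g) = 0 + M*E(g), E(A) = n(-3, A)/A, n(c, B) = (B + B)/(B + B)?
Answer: -77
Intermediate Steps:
n(c, B) = 1 (n(c, B) = (2*B)/((2*B)) = (2*B)*(1/(2*B)) = 1)
E(A) = 1/A
d(M, g) = M/g (d(M, g) = 0 + M/g = M/g)
d(0, 9)*140 - 77 = (0/9)*140 - 77 = (0*(1/9))*140 - 77 = 0*140 - 77 = 0 - 77 = -77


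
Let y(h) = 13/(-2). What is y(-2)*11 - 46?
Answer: -235/2 ≈ -117.50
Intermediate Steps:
y(h) = -13/2 (y(h) = 13*(-1/2) = -13/2)
y(-2)*11 - 46 = -13/2*11 - 46 = -143/2 - 46 = -235/2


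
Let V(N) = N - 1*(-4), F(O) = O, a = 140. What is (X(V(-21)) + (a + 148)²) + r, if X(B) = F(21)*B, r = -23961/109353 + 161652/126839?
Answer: 381838307936302/4623408389 ≈ 82588.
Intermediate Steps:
V(N) = 4 + N (V(N) = N + 4 = 4 + N)
r = 4879313959/4623408389 (r = -23961*1/109353 + 161652*(1/126839) = -7987/36451 + 161652/126839 = 4879313959/4623408389 ≈ 1.0553)
X(B) = 21*B
(X(V(-21)) + (a + 148)²) + r = (21*(4 - 21) + (140 + 148)²) + 4879313959/4623408389 = (21*(-17) + 288²) + 4879313959/4623408389 = (-357 + 82944) + 4879313959/4623408389 = 82587 + 4879313959/4623408389 = 381838307936302/4623408389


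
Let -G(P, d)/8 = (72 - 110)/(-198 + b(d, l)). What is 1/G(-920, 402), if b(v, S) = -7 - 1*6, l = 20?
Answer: -211/304 ≈ -0.69408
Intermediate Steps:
b(v, S) = -13 (b(v, S) = -7 - 6 = -13)
G(P, d) = -304/211 (G(P, d) = -8*(72 - 110)/(-198 - 13) = -(-304)/(-211) = -(-304)*(-1)/211 = -8*38/211 = -304/211)
1/G(-920, 402) = 1/(-304/211) = -211/304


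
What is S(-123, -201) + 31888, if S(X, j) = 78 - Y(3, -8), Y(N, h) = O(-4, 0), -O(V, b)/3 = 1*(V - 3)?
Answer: 31945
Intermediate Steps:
O(V, b) = 9 - 3*V (O(V, b) = -3*(V - 3) = -3*(-3 + V) = 9 - 3*V)
Y(N, h) = 21 (Y(N, h) = 9 - 3*(-4) = 9 + 12 = 21)
S(X, j) = 57 (S(X, j) = 78 - 1*21 = 78 - 21 = 57)
S(-123, -201) + 31888 = 57 + 31888 = 31945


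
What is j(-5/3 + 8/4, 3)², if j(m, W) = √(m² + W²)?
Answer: 82/9 ≈ 9.1111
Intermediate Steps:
j(m, W) = √(W² + m²)
j(-5/3 + 8/4, 3)² = (√(3² + (-5/3 + 8/4)²))² = (√(9 + (-5*⅓ + 8*(¼))²))² = (√(9 + (-5/3 + 2)²))² = (√(9 + (⅓)²))² = (√(9 + ⅑))² = (√(82/9))² = (√82/3)² = 82/9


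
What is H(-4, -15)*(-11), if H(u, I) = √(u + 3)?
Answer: -11*I ≈ -11.0*I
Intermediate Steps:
H(u, I) = √(3 + u)
H(-4, -15)*(-11) = √(3 - 4)*(-11) = √(-1)*(-11) = I*(-11) = -11*I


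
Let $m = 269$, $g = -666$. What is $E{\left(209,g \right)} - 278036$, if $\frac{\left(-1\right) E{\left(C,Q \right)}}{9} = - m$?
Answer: $-275615$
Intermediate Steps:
$E{\left(C,Q \right)} = 2421$ ($E{\left(C,Q \right)} = - 9 \left(\left(-1\right) 269\right) = \left(-9\right) \left(-269\right) = 2421$)
$E{\left(209,g \right)} - 278036 = 2421 - 278036 = -275615$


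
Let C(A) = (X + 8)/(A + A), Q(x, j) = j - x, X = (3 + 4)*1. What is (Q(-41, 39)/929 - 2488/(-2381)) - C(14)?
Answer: 36872061/61934572 ≈ 0.59534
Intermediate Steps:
X = 7 (X = 7*1 = 7)
C(A) = 15/(2*A) (C(A) = (7 + 8)/(A + A) = 15/((2*A)) = 15*(1/(2*A)) = 15/(2*A))
(Q(-41, 39)/929 - 2488/(-2381)) - C(14) = ((39 - 1*(-41))/929 - 2488/(-2381)) - 15/(2*14) = ((39 + 41)*(1/929) - 2488*(-1/2381)) - 15/(2*14) = (80*(1/929) + 2488/2381) - 1*15/28 = (80/929 + 2488/2381) - 15/28 = 2501832/2211949 - 15/28 = 36872061/61934572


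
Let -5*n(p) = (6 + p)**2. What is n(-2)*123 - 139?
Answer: -2663/5 ≈ -532.60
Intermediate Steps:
n(p) = -(6 + p)**2/5
n(-2)*123 - 139 = -(6 - 2)**2/5*123 - 139 = -1/5*4**2*123 - 139 = -1/5*16*123 - 139 = -16/5*123 - 139 = -1968/5 - 139 = -2663/5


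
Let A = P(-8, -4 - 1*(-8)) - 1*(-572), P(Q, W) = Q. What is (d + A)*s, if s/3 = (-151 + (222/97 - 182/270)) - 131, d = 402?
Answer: -1182270334/1455 ≈ -8.1256e+5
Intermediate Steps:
s = -3671647/4365 (s = 3*((-151 + (222/97 - 182/270)) - 131) = 3*((-151 + (222*(1/97) - 182*1/270)) - 131) = 3*((-151 + (222/97 - 91/135)) - 131) = 3*((-151 + 21143/13095) - 131) = 3*(-1956202/13095 - 131) = 3*(-3671647/13095) = -3671647/4365 ≈ -841.16)
A = 564 (A = -8 - 1*(-572) = -8 + 572 = 564)
(d + A)*s = (402 + 564)*(-3671647/4365) = 966*(-3671647/4365) = -1182270334/1455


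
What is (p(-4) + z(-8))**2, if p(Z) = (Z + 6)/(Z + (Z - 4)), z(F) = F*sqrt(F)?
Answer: -18431/36 + 16*I*sqrt(2)/3 ≈ -511.97 + 7.5425*I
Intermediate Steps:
z(F) = F**(3/2)
p(Z) = (6 + Z)/(-4 + 2*Z) (p(Z) = (6 + Z)/(Z + (-4 + Z)) = (6 + Z)/(-4 + 2*Z))
(p(-4) + z(-8))**2 = ((6 - 4)/(2*(-2 - 4)) + (-8)**(3/2))**2 = ((1/2)*2/(-6) - 16*I*sqrt(2))**2 = ((1/2)*(-1/6)*2 - 16*I*sqrt(2))**2 = (-1/6 - 16*I*sqrt(2))**2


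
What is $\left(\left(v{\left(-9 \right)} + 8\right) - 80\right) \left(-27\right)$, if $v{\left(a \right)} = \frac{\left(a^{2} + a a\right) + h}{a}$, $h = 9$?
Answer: $2457$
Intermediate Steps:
$v{\left(a \right)} = \frac{9 + 2 a^{2}}{a}$ ($v{\left(a \right)} = \frac{\left(a^{2} + a a\right) + 9}{a} = \frac{\left(a^{2} + a^{2}\right) + 9}{a} = \frac{2 a^{2} + 9}{a} = \frac{9 + 2 a^{2}}{a}$)
$\left(\left(v{\left(-9 \right)} + 8\right) - 80\right) \left(-27\right) = \left(\left(\left(2 \left(-9\right) + \frac{9}{-9}\right) + 8\right) - 80\right) \left(-27\right) = \left(\left(\left(-18 + 9 \left(- \frac{1}{9}\right)\right) + 8\right) - 80\right) \left(-27\right) = \left(\left(\left(-18 - 1\right) + 8\right) - 80\right) \left(-27\right) = \left(\left(-19 + 8\right) - 80\right) \left(-27\right) = \left(-11 - 80\right) \left(-27\right) = \left(-91\right) \left(-27\right) = 2457$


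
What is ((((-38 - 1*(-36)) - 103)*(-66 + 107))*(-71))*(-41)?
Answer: -12531855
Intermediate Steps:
((((-38 - 1*(-36)) - 103)*(-66 + 107))*(-71))*(-41) = ((((-38 + 36) - 103)*41)*(-71))*(-41) = (((-2 - 103)*41)*(-71))*(-41) = (-105*41*(-71))*(-41) = -4305*(-71)*(-41) = 305655*(-41) = -12531855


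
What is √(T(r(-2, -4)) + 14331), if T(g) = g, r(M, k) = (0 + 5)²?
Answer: 2*√3589 ≈ 119.82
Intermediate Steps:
r(M, k) = 25 (r(M, k) = 5² = 25)
√(T(r(-2, -4)) + 14331) = √(25 + 14331) = √14356 = 2*√3589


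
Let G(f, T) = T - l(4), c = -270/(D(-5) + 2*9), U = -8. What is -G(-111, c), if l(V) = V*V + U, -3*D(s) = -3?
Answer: 422/19 ≈ 22.211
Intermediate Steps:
D(s) = 1 (D(s) = -⅓*(-3) = 1)
c = -270/19 (c = -270/(1 + 2*9) = -270/(1 + 18) = -270/19 ≈ -14.211)
l(V) = -8 + V² (l(V) = V*V - 8 = V² - 8 = -8 + V²)
G(f, T) = -8 + T (G(f, T) = T - (-8 + 4²) = T - (-8 + 16) = T - 1*8 = T - 8 = -8 + T)
-G(-111, c) = -(-8 - 270/19) = -1*(-422/19) = 422/19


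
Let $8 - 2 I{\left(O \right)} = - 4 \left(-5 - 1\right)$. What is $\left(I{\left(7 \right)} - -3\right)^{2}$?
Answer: $25$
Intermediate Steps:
$I{\left(O \right)} = -8$ ($I{\left(O \right)} = 4 - \frac{\left(-4\right) \left(-5 - 1\right)}{2} = 4 - \frac{\left(-4\right) \left(-6\right)}{2} = 4 - 12 = -8$)
$\left(I{\left(7 \right)} - -3\right)^{2} = \left(-8 - -3\right)^{2} = \left(-8 + \left(-53 + 56\right)\right)^{2} = \left(-8 + 3\right)^{2} = \left(-5\right)^{2} = 25$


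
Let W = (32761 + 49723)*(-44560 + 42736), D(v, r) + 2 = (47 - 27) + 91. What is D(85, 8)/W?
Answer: -109/150450816 ≈ -7.2449e-7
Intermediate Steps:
D(v, r) = 109 (D(v, r) = -2 + ((47 - 27) + 91) = -2 + (20 + 91) = -2 + 111 = 109)
W = -150450816 (W = 82484*(-1824) = -150450816)
D(85, 8)/W = 109/(-150450816) = 109*(-1/150450816) = -109/150450816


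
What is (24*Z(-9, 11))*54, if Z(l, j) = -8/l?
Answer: 1152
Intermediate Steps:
(24*Z(-9, 11))*54 = (24*(-8/(-9)))*54 = (24*(-8*(-⅑)))*54 = (24*(8/9))*54 = (64/3)*54 = 1152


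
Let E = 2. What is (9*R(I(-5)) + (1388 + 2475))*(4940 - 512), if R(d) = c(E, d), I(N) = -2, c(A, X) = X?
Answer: 17025660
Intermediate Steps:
R(d) = d
(9*R(I(-5)) + (1388 + 2475))*(4940 - 512) = (9*(-2) + (1388 + 2475))*(4940 - 512) = (-18 + 3863)*4428 = 3845*4428 = 17025660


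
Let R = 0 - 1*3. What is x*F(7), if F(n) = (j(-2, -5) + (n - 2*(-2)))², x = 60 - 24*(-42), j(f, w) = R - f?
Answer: 106800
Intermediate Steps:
R = -3 (R = 0 - 3 = -3)
j(f, w) = -3 - f
x = 1068 (x = 60 + 1008 = 1068)
F(n) = (3 + n)² (F(n) = ((-3 - 1*(-2)) + (n - 2*(-2)))² = ((-3 + 2) + (n + 4))² = (-1 + (4 + n))² = (3 + n)²)
x*F(7) = 1068*(3 + 7)² = 1068*10² = 1068*100 = 106800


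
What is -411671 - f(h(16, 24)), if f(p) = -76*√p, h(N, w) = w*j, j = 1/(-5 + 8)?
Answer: -411671 + 152*√2 ≈ -4.1146e+5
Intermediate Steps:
j = ⅓ (j = 1/3 = ⅓ ≈ 0.33333)
h(N, w) = w/3 (h(N, w) = w*(⅓) = w/3)
-411671 - f(h(16, 24)) = -411671 - (-76)*√((⅓)*24) = -411671 - (-76)*√8 = -411671 - (-76)*2*√2 = -411671 - (-152)*√2 = -411671 + 152*√2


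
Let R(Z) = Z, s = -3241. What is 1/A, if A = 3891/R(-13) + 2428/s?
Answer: -42133/12642295 ≈ -0.0033327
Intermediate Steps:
A = -12642295/42133 (A = 3891/(-13) + 2428/(-3241) = 3891*(-1/13) + 2428*(-1/3241) = -3891/13 - 2428/3241 = -12642295/42133 ≈ -300.06)
1/A = 1/(-12642295/42133) = -42133/12642295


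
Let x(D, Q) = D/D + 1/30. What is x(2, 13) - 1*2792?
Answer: -83729/30 ≈ -2791.0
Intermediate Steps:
x(D, Q) = 31/30 (x(D, Q) = 1 + 1*(1/30) = 1 + 1/30 = 31/30)
x(2, 13) - 1*2792 = 31/30 - 1*2792 = 31/30 - 2792 = -83729/30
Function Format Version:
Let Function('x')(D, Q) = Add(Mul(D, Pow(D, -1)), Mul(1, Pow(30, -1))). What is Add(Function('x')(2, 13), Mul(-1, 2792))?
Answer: Rational(-83729, 30) ≈ -2791.0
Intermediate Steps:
Function('x')(D, Q) = Rational(31, 30) (Function('x')(D, Q) = Add(1, Mul(1, Rational(1, 30))) = Add(1, Rational(1, 30)) = Rational(31, 30))
Add(Function('x')(2, 13), Mul(-1, 2792)) = Add(Rational(31, 30), Mul(-1, 2792)) = Add(Rational(31, 30), -2792) = Rational(-83729, 30)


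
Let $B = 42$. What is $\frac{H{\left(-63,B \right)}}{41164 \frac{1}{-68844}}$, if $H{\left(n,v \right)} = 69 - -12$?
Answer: $- \frac{1394091}{10291} \approx -135.47$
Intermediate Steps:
$H{\left(n,v \right)} = 81$ ($H{\left(n,v \right)} = 69 + 12 = 81$)
$\frac{H{\left(-63,B \right)}}{41164 \frac{1}{-68844}} = \frac{81}{41164 \frac{1}{-68844}} = \frac{81}{41164 \left(- \frac{1}{68844}\right)} = \frac{81}{- \frac{10291}{17211}} = 81 \left(- \frac{17211}{10291}\right) = - \frac{1394091}{10291}$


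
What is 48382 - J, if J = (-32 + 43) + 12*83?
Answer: 47375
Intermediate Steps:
J = 1007 (J = 11 + 996 = 1007)
48382 - J = 48382 - 1*1007 = 48382 - 1007 = 47375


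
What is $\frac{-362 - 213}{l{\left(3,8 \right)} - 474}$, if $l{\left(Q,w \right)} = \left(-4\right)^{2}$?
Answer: $\frac{575}{458} \approx 1.2555$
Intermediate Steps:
$l{\left(Q,w \right)} = 16$
$\frac{-362 - 213}{l{\left(3,8 \right)} - 474} = \frac{-362 - 213}{16 - 474} = - \frac{575}{-458} = \left(-575\right) \left(- \frac{1}{458}\right) = \frac{575}{458}$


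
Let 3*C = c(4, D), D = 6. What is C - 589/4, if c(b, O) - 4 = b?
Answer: -1735/12 ≈ -144.58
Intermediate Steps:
c(b, O) = 4 + b
C = 8/3 (C = (4 + 4)/3 = (⅓)*8 = 8/3 ≈ 2.6667)
C - 589/4 = 8/3 - 589/4 = -1735/12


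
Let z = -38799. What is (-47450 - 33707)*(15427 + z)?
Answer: 1896801404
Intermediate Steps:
(-47450 - 33707)*(15427 + z) = (-47450 - 33707)*(15427 - 38799) = -81157*(-23372) = 1896801404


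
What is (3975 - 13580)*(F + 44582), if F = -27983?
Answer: -159433395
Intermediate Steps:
(3975 - 13580)*(F + 44582) = (3975 - 13580)*(-27983 + 44582) = -9605*16599 = -159433395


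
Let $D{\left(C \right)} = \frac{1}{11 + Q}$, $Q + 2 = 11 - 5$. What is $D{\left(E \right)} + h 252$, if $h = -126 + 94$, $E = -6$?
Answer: $- \frac{120959}{15} \approx -8063.9$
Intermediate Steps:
$Q = 4$ ($Q = -2 + \left(11 - 5\right) = -2 + 6 = 4$)
$h = -32$
$D{\left(C \right)} = \frac{1}{15}$ ($D{\left(C \right)} = \frac{1}{11 + 4} = \frac{1}{15}$)
$D{\left(E \right)} + h 252 = \frac{1}{15} - 8064 = - \frac{120959}{15}$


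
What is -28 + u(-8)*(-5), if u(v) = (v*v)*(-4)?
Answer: 1252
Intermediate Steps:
u(v) = -4*v² (u(v) = v²*(-4) = -4*v²)
-28 + u(-8)*(-5) = -28 - 4*(-8)²*(-5) = -28 - 4*64*(-5) = -28 - 256*(-5) = -28 + 1280 = 1252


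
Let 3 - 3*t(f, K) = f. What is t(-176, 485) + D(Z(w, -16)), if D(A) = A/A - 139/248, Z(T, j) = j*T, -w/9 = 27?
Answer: 44719/744 ≈ 60.106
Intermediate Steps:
t(f, K) = 1 - f/3
w = -243 (w = -9*27 = -243)
Z(T, j) = T*j
D(A) = 109/248 (D(A) = 1 - 139*1/248 = 1 - 139/248 = 109/248)
t(-176, 485) + D(Z(w, -16)) = (1 - 1/3*(-176)) + 109/248 = (1 + 176/3) + 109/248 = 179/3 + 109/248 = 44719/744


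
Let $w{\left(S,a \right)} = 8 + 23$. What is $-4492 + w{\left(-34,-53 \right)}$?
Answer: $-4461$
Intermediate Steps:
$w{\left(S,a \right)} = 31$
$-4492 + w{\left(-34,-53 \right)} = -4492 + 31 = -4461$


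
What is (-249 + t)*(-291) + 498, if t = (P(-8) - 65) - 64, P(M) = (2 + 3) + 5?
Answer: 107586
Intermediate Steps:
P(M) = 10 (P(M) = 5 + 5 = 10)
t = -119 (t = (10 - 65) - 64 = -55 - 64 = -119)
(-249 + t)*(-291) + 498 = (-249 - 119)*(-291) + 498 = -368*(-291) + 498 = 107088 + 498 = 107586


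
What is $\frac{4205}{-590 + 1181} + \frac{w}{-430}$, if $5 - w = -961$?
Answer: $\frac{618622}{127065} \approx 4.8685$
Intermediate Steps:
$w = 966$ ($w = 5 - -961 = 5 + 961 = 966$)
$\frac{4205}{-590 + 1181} + \frac{w}{-430} = \frac{4205}{-590 + 1181} + \frac{966}{-430} = \frac{4205}{591} + 966 \left(- \frac{1}{430}\right) = 4205 \cdot \frac{1}{591} - \frac{483}{215} = \frac{4205}{591} - \frac{483}{215} = \frac{618622}{127065}$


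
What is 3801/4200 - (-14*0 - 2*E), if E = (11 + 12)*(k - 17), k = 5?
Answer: -110219/200 ≈ -551.09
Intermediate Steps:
E = -276 (E = (11 + 12)*(5 - 17) = 23*(-12) = -276)
3801/4200 - (-14*0 - 2*E) = 3801/4200 - (-14*0 - 2*(-276)) = 3801*(1/4200) - (0 + 552) = 181/200 - 1*552 = 181/200 - 552 = -110219/200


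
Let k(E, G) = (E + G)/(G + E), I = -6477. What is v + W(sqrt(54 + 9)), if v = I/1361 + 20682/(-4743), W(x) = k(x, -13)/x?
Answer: -6540957/717247 + sqrt(7)/21 ≈ -8.9935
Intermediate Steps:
k(E, G) = 1 (k(E, G) = (E + G)/(E + G) = 1)
W(x) = 1/x
v = -6540957/717247 (v = -6477/1361 + 20682/(-4743) = -6477*1/1361 + 20682*(-1/4743) = -6477/1361 - 2298/527 = -6540957/717247 ≈ -9.1195)
v + W(sqrt(54 + 9)) = -6540957/717247 + 1/(sqrt(54 + 9)) = -6540957/717247 + 1/(sqrt(63)) = -6540957/717247 + 1/(3*sqrt(7)) = -6540957/717247 + sqrt(7)/21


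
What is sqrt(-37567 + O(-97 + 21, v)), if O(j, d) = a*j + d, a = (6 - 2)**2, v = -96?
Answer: I*sqrt(38879) ≈ 197.18*I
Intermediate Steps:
a = 16 (a = 4**2 = 16)
O(j, d) = d + 16*j (O(j, d) = 16*j + d = d + 16*j)
sqrt(-37567 + O(-97 + 21, v)) = sqrt(-37567 + (-96 + 16*(-97 + 21))) = sqrt(-37567 + (-96 + 16*(-76))) = sqrt(-37567 + (-96 - 1216)) = sqrt(-37567 - 1312) = sqrt(-38879) = I*sqrt(38879)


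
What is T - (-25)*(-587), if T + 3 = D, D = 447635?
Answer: 432957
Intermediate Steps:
T = 447632 (T = -3 + 447635 = 447632)
T - (-25)*(-587) = 447632 - (-25)*(-587) = 447632 - 1*14675 = 447632 - 14675 = 432957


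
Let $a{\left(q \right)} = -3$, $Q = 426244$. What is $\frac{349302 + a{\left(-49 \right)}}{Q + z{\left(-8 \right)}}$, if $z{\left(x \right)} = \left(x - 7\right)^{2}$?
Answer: $\frac{349299}{426469} \approx 0.81905$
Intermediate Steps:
$z{\left(x \right)} = \left(-7 + x\right)^{2}$
$\frac{349302 + a{\left(-49 \right)}}{Q + z{\left(-8 \right)}} = \frac{349302 - 3}{426244 + \left(-7 - 8\right)^{2}} = \frac{349299}{426244 + \left(-15\right)^{2}} = \frac{349299}{426244 + 225} = \frac{349299}{426469}$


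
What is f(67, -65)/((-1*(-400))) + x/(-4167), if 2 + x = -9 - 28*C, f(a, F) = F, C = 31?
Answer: 5383/111120 ≈ 0.048443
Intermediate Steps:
x = -879 (x = -2 + (-9 - 28*31) = -2 + (-9 - 868) = -2 - 877 = -879)
f(67, -65)/((-1*(-400))) + x/(-4167) = -65/((-1*(-400))) - 879/(-4167) = -65/400 - 879*(-1/4167) = -65*1/400 + 293/1389 = -13/80 + 293/1389 = 5383/111120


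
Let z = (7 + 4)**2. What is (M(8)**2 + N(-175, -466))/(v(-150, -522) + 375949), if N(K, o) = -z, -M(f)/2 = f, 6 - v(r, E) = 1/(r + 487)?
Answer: 5055/14077426 ≈ 0.00035909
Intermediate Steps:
v(r, E) = 6 - 1/(487 + r) (v(r, E) = 6 - 1/(r + 487) = 6 - 1/(487 + r))
M(f) = -2*f
z = 121 (z = 11**2 = 121)
N(K, o) = -121 (N(K, o) = -1*121 = -121)
(M(8)**2 + N(-175, -466))/(v(-150, -522) + 375949) = ((-2*8)**2 - 121)/((2921 + 6*(-150))/(487 - 150) + 375949) = ((-16)**2 - 121)/((2921 - 900)/337 + 375949) = (256 - 121)/((1/337)*2021 + 375949) = 135/(2021/337 + 375949) = 135/(126696834/337) = 135*(337/126696834) = 5055/14077426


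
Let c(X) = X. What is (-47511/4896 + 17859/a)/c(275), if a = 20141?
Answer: -96609043/3013093600 ≈ -0.032063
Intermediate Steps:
(-47511/4896 + 17859/a)/c(275) = (-47511/4896 + 17859/20141)/275 = (-47511*1/4896 + 17859*(1/20141))*(1/275) = (-5279/544 + 17859/20141)*(1/275) = -96609043/10956704*1/275 = -96609043/3013093600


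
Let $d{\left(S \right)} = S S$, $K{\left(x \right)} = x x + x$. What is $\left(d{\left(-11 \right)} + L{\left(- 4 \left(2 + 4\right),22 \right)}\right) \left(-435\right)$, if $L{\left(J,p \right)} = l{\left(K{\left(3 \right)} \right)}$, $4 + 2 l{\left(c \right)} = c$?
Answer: $-54375$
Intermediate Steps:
$K{\left(x \right)} = x + x^{2}$ ($K{\left(x \right)} = x^{2} + x = x + x^{2}$)
$l{\left(c \right)} = -2 + \frac{c}{2}$
$L{\left(J,p \right)} = 4$ ($L{\left(J,p \right)} = -2 + \frac{3 \left(1 + 3\right)}{2} = -2 + \frac{3 \cdot 4}{2} = -2 + \frac{1}{2} \cdot 12 = -2 + 6 = 4$)
$d{\left(S \right)} = S^{2}$
$\left(d{\left(-11 \right)} + L{\left(- 4 \left(2 + 4\right),22 \right)}\right) \left(-435\right) = \left(\left(-11\right)^{2} + 4\right) \left(-435\right) = \left(121 + 4\right) \left(-435\right) = 125 \left(-435\right) = -54375$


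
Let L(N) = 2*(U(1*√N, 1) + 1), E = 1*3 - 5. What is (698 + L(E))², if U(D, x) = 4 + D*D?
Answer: 495616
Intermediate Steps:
U(D, x) = 4 + D²
E = -2 (E = 3 - 5 = -2)
L(N) = 10 + 2*N (L(N) = 2*((4 + (1*√N)²) + 1) = 2*((4 + (√N)²) + 1) = 2*((4 + N) + 1) = 2*(5 + N) = 10 + 2*N)
(698 + L(E))² = (698 + (10 + 2*(-2)))² = (698 + (10 - 4))² = (698 + 6)² = 704² = 495616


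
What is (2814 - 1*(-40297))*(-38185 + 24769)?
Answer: -578377176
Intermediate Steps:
(2814 - 1*(-40297))*(-38185 + 24769) = (2814 + 40297)*(-13416) = 43111*(-13416) = -578377176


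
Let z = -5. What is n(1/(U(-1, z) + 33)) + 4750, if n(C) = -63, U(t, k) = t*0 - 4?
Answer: 4687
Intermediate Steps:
U(t, k) = -4 (U(t, k) = 0 - 4 = -4)
n(1/(U(-1, z) + 33)) + 4750 = -63 + 4750 = 4687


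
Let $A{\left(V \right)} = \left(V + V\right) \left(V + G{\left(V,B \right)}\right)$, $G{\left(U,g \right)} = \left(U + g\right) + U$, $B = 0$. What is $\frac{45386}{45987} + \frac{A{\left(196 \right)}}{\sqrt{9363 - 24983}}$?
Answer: $\frac{45386}{45987} - \frac{115248 i \sqrt{3905}}{3905} \approx 0.98693 - 1844.3 i$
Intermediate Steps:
$G{\left(U,g \right)} = g + 2 U$
$A{\left(V \right)} = 6 V^{2}$ ($A{\left(V \right)} = \left(V + V\right) \left(V + \left(0 + 2 V\right)\right) = 2 V \left(V + 2 V\right) = 2 V 3 V = 6 V^{2}$)
$\frac{45386}{45987} + \frac{A{\left(196 \right)}}{\sqrt{9363 - 24983}} = \frac{45386}{45987} + \frac{6 \cdot 196^{2}}{\sqrt{9363 - 24983}} = 45386 \cdot \frac{1}{45987} + \frac{6 \cdot 38416}{\sqrt{-15620}} = \frac{45386}{45987} + \frac{230496}{2 i \sqrt{3905}} = \frac{45386}{45987} + 230496 \left(- \frac{i \sqrt{3905}}{7810}\right) = \frac{45386}{45987} - \frac{115248 i \sqrt{3905}}{3905}$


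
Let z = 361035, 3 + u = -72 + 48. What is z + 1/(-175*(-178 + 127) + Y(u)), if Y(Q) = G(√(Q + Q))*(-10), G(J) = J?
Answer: 383472242264/1062147 + 2*I*√6/5310735 ≈ 3.6104e+5 + 9.2247e-7*I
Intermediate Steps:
u = -27 (u = -3 + (-72 + 48) = -3 - 24 = -27)
Y(Q) = -10*√2*√Q (Y(Q) = √(Q + Q)*(-10) = √(2*Q)*(-10) = (√2*√Q)*(-10) = -10*√2*√Q)
z + 1/(-175*(-178 + 127) + Y(u)) = 361035 + 1/(-175*(-178 + 127) - 10*√2*√(-27)) = 361035 + 1/(-175*(-51) - 10*√2*3*I*√3) = 361035 + 1/(8925 - 30*I*√6)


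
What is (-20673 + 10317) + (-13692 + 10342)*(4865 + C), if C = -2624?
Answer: -7517706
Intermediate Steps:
(-20673 + 10317) + (-13692 + 10342)*(4865 + C) = (-20673 + 10317) + (-13692 + 10342)*(4865 - 2624) = -10356 - 3350*2241 = -10356 - 7507350 = -7517706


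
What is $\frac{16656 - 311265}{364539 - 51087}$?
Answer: $- \frac{98203}{104484} \approx -0.93989$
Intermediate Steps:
$\frac{16656 - 311265}{364539 - 51087} = - \frac{294609}{313452} = \left(-294609\right) \frac{1}{313452} = - \frac{98203}{104484}$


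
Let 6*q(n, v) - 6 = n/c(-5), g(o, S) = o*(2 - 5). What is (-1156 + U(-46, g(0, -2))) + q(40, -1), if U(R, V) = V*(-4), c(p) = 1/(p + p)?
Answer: -3665/3 ≈ -1221.7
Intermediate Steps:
c(p) = 1/(2*p)
g(o, S) = -3*o (g(o, S) = o*(-3) = -3*o)
q(n, v) = 1 - 5*n/3 (q(n, v) = 1 + (n/(((½)/(-5))))/6 = 1 + (n/(((½)*(-⅕))))/6 = 1 + (n/(-⅒))/6 = 1 + (n*(-10))/6 = 1 + (-10*n)/6 = 1 - 5*n/3)
U(R, V) = -4*V
(-1156 + U(-46, g(0, -2))) + q(40, -1) = (-1156 - (-12)*0) + (1 - 5/3*40) = (-1156 - 4*0) + (1 - 200/3) = (-1156 + 0) - 197/3 = -1156 - 197/3 = -3665/3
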